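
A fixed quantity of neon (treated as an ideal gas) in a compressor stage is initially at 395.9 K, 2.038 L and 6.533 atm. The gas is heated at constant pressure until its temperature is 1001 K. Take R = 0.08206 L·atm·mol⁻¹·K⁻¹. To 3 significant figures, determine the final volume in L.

V₂ ≈ 5.15 L

Isobaric, so V/T is constant: P₂ = P₁; V₂ = V₁·(T₂/T₁) = 5.153 L.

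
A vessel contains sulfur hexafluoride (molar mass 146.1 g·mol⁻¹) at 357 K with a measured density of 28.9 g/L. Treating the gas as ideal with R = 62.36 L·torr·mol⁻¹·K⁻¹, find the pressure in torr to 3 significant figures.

ρ = PM/(RT) ⇒ P = ρRT/M = (28.9 × 62.36 × 357.0) / 146.1

P ≈ 4.40e+03 torr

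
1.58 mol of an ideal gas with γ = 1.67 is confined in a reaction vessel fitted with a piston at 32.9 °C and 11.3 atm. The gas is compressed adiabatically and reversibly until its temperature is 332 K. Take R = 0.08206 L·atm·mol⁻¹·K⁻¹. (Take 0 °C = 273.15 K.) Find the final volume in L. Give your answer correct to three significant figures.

Convert: T₁ = 306.0 K.
From PV = nRT: V₁ = nRT₁/P₁ = 3.512 L.
Adiabatic (γ = 1.67), T V^(γ−1) and P V^γ constant: P₂ = P₁·(T₂/T₁)^(γ/(γ−1)) = 13.84 atm; V₂ = V₁·(T₁/T₂)^(1/(γ−1)) = 3.110 L.

V₂ ≈ 3.11 L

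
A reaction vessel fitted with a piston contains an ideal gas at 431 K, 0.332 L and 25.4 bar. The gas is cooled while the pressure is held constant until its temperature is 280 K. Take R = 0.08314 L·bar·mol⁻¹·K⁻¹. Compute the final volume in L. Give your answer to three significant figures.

V₂ ≈ 0.216 L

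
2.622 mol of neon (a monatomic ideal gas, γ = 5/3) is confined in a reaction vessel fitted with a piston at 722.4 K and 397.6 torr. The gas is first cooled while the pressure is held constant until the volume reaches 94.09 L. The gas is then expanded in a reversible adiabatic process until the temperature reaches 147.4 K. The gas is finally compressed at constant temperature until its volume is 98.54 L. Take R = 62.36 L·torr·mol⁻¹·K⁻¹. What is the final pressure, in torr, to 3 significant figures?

P₄ ≈ 245 torr

From PV = nRT: V₁ = nRT₁/P₁ = 297.1 L.
Isobaric, so V/T is constant: P₂ = P₁; T₂ = T₁·(V₂/V₁) = 228.8 K.
Reversible adiabatic, γ = 5/3: P₃ = P₂·(T₃/T₂)^(γ/(γ−1)) = 132.5 torr; V₃ = V₂·(T₂/T₃)^(1/(γ−1)) = 182.0 L.
Isothermal, so P V is constant: T₄ = T₃; P₄ = P₃·(V₃/V₄) = 244.6 torr.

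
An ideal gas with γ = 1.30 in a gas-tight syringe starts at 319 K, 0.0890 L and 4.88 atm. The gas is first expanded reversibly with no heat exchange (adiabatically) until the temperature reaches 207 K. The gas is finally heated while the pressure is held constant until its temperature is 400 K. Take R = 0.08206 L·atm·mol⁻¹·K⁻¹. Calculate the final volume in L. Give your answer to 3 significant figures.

V₃ ≈ 0.727 L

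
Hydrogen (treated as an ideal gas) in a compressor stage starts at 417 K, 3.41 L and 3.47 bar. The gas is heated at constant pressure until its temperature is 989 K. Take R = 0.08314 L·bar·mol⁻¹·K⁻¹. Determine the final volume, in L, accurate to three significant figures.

P constant ⇒ V ∝ T: P₂ = P₁; V₂ = V₁·(T₂/T₁) = 8.088 L.

V₂ ≈ 8.09 L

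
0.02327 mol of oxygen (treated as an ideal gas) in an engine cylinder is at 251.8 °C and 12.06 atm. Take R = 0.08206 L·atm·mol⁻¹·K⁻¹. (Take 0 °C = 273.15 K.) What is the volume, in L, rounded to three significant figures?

Convert: T = 524.95 K.
PV = nRT ⇒ V = nRT/P = (0.02327 × 0.08206 × 524.95) / 12.06

V ≈ 0.0831 L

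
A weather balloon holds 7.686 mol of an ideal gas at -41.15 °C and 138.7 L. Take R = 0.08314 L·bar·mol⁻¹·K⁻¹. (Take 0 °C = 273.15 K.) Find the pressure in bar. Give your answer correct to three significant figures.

P ≈ 1.07 bar

Convert: T = 232.00 K.
PV = nRT ⇒ P = nRT/V = (7.686 × 0.08314 × 232.00) / 138.7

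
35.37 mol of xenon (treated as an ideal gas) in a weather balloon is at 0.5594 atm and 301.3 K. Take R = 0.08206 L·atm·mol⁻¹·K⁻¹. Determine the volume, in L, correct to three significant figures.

V ≈ 1.56e+03 L

PV = nRT ⇒ V = nRT/P = (35.37 × 0.08206 × 301.3) / 0.5594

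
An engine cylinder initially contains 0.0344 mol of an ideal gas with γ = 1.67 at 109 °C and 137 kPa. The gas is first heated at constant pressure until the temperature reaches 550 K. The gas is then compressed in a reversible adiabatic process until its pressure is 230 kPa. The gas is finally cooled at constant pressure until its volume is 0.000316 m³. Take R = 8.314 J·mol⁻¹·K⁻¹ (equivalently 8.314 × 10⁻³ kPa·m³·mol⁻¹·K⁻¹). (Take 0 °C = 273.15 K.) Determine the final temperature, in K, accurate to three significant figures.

Convert: T₁ = 382.1 K.
From PV = nRT: V₁ = nRT₁/P₁ = 0.0007978 m³.
P constant ⇒ V ∝ T: P₂ = P₁; V₂ = V₁·(T₂/T₁) = 0.001148 m³.
Adiabatic (γ = 1.67), T V^(γ−1) and P V^γ constant: T₃ = T₂·(P₃/P₂)^((γ−1)/γ) = 677.1 K; V₃ = V₂·(P₂/P₃)^(1/γ) = 0.0008419 m³.
Isobaric, so V/T is constant: P₄ = P₃; T₄ = T₃·(V₄/V₃) = 254.1 K.

T₄ ≈ 254 K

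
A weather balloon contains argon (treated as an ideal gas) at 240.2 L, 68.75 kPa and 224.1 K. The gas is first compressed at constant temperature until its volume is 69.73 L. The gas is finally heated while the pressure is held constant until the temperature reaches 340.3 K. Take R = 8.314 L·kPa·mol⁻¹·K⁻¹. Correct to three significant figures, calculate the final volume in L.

T constant ⇒ Boyle's law P V = const: T₂ = T₁; P₂ = P₁·(V₁/V₂) = 236.8 kPa.
P constant ⇒ V ∝ T: P₃ = P₂; V₃ = V₂·(T₃/T₂) = 105.9 L.

V₃ ≈ 106 L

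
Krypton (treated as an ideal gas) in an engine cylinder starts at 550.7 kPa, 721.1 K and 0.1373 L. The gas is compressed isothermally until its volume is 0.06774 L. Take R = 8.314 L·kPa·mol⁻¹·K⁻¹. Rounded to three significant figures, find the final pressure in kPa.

P₂ ≈ 1.12e+03 kPa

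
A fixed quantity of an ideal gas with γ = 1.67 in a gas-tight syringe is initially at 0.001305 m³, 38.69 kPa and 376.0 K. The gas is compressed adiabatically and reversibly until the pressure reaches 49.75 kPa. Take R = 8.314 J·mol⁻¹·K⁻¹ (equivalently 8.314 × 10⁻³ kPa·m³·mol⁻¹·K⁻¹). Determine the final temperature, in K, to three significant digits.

T₂ ≈ 416 K

Reversible adiabatic, γ = 1.67: T₂ = T₁·(P₂/P₁)^((γ−1)/γ) = 415.9 K; V₂ = V₁·(P₁/P₂)^(1/γ) = 0.001123 m³.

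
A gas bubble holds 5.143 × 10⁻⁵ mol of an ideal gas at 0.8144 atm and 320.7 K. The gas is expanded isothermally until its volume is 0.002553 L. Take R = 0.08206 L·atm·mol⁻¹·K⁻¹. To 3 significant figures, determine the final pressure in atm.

P₂ ≈ 0.530 atm

From PV = nRT: V₁ = nRT₁/P₁ = 0.001662 L.
Isothermal, so P V is constant: T₂ = T₁; P₂ = P₁·(V₁/V₂) = 0.5301 atm.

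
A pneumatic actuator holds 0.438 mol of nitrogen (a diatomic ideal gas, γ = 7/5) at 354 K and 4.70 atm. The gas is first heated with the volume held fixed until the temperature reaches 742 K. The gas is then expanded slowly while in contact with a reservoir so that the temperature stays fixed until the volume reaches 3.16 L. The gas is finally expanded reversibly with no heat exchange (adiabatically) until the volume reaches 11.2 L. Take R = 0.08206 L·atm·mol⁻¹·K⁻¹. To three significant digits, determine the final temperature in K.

T₄ ≈ 447 K

From PV = nRT: V₁ = nRT₁/P₁ = 2.707 L.
V constant ⇒ P ∝ T: V₂ = V₁; P₂ = P₁·(T₂/T₁) = 9.851 atm.
T constant ⇒ Boyle's law P V = const: T₃ = T₂; P₃ = P₂·(V₂/V₃) = 8.440 atm.
Reversible adiabatic, γ = 7/5: T₄ = T₃·(V₃/V₄)^(γ−1) = 447.3 K; P₄ = P₃·(V₃/V₄)^γ = 1.435 atm.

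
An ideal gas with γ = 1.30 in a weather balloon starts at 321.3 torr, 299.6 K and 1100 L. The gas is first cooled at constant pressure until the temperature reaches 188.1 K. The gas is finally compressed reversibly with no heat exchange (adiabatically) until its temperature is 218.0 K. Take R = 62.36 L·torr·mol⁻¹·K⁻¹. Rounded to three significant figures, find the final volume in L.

V₃ ≈ 422 L

Isobaric, so V/T is constant: P₂ = P₁; V₂ = V₁·(T₂/T₁) = 690.6 L.
Adiabatic (γ = 1.30), T V^(γ−1) and P V^γ constant: P₃ = P₂·(T₃/T₂)^(γ/(γ−1)) = 608.9 torr; V₃ = V₂·(T₂/T₃)^(1/(γ−1)) = 422.4 L.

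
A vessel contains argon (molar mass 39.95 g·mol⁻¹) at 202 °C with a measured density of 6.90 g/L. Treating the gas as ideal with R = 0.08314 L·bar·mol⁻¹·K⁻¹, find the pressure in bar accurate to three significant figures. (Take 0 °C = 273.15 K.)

P ≈ 6.82 bar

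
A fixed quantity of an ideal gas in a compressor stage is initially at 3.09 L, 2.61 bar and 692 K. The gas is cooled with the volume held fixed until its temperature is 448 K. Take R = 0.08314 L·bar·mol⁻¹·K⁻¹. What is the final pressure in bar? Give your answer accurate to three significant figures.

V constant ⇒ P ∝ T: V₂ = V₁; P₂ = P₁·(T₂/T₁) = 1.690 bar.

P₂ ≈ 1.69 bar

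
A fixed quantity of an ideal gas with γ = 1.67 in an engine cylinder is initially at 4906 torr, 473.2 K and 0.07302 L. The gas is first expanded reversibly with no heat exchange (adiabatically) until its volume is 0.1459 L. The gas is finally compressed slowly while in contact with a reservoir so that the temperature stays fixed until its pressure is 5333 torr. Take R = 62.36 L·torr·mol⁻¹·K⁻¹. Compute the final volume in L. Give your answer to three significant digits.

V₃ ≈ 0.0422 L

Adiabatic (γ = 1.67), T V^(γ−1) and P V^γ constant: T₂ = T₁·(V₁/V₂)^(γ−1) = 297.6 K; P₂ = P₁·(V₁/V₂)^γ = 1544 torr.
T constant ⇒ Boyle's law P V = const: T₃ = T₂; V₃ = V₂·(P₂/P₃) = 0.04225 L.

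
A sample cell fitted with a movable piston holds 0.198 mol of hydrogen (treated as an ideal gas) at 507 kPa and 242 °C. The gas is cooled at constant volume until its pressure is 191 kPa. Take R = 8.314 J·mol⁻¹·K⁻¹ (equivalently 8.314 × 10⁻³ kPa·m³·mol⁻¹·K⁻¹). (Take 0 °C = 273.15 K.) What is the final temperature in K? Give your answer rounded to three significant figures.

Convert: T₁ = 515.1 K.
From PV = nRT: V₁ = nRT₁/P₁ = 0.001673 m³.
Isochoric, so P/T is constant: V₂ = V₁; T₂ = T₁·(P₂/P₁) = 194.1 K.

T₂ ≈ 194 K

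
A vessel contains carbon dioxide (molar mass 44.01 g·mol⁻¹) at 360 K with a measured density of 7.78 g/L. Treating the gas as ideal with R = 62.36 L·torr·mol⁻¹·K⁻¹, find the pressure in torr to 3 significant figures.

P ≈ 3.97e+03 torr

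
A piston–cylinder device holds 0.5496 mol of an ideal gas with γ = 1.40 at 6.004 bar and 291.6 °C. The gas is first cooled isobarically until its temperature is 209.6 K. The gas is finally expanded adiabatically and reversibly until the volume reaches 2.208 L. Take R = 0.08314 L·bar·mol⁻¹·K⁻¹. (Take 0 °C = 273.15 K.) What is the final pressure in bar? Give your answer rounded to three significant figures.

Convert: T₁ = 564.8 K.
From PV = nRT: V₁ = nRT₁/P₁ = 4.298 L.
Isobaric, so V/T is constant: P₂ = P₁; V₂ = V₁·(T₂/T₁) = 1.595 L.
Reversible adiabatic, γ = 1.40: T₃ = T₂·(V₂/V₃)^(γ−1) = 184.0 K; P₃ = P₂·(V₂/V₃)^γ = 3.809 bar.

P₃ ≈ 3.81 bar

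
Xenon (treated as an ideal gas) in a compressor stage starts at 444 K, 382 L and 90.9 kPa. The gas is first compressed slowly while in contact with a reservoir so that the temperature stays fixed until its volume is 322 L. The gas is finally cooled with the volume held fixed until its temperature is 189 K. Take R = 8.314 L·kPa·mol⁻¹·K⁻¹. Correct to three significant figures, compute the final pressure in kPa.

P₃ ≈ 45.9 kPa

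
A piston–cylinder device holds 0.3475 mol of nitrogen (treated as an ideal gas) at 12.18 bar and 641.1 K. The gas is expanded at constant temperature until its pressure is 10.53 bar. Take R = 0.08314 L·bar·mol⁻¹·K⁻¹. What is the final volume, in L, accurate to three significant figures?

V₂ ≈ 1.76 L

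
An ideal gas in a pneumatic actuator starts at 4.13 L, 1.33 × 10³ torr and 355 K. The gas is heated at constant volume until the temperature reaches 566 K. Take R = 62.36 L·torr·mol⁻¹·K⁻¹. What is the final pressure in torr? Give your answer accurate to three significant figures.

V constant ⇒ P ∝ T: V₂ = V₁; P₂ = P₁·(T₂/T₁) = 2121 torr.

P₂ ≈ 2.12e+03 torr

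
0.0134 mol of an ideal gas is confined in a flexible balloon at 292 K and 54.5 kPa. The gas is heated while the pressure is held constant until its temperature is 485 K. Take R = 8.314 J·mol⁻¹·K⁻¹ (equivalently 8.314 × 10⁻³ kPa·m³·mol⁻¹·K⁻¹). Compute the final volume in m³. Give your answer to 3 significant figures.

V₂ ≈ 0.000991 m³

From PV = nRT: V₁ = nRT₁/P₁ = 0.0005969 m³.
P constant ⇒ V ∝ T: P₂ = P₁; V₂ = V₁·(T₂/T₁) = 0.0009914 m³.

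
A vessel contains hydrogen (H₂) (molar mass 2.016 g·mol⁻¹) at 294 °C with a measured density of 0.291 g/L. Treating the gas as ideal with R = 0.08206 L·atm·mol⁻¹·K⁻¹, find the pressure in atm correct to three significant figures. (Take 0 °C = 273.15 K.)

P ≈ 6.72 atm

ρ = PM/(RT) ⇒ P = ρRT/M = (0.291 × 0.08206 × 567.1) / 2.016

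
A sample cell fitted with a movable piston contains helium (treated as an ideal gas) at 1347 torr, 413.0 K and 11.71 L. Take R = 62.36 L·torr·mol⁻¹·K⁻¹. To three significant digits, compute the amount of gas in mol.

n ≈ 0.612 mol

PV = nRT ⇒ n = PV/(RT) = (1347 × 11.71) / (62.36 × 413.0)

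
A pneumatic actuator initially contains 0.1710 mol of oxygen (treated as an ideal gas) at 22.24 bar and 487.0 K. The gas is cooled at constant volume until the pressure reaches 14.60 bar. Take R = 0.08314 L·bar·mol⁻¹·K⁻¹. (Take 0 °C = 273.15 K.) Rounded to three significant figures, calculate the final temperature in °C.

From PV = nRT: V₁ = nRT₁/P₁ = 0.3113 L.
Isochoric, so P/T is constant: V₂ = V₁; T₂ = T₁·(P₂/P₁) = 319.7 K.

T₂ ≈ 46.6 °C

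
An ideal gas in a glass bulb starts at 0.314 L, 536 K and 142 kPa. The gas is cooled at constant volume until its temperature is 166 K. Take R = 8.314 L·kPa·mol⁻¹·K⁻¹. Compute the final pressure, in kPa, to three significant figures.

P₂ ≈ 44.0 kPa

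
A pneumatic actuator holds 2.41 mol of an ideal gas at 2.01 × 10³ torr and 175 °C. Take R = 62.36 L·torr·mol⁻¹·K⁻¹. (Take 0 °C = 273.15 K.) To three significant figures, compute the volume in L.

Convert: T = 448.15 K.
PV = nRT ⇒ V = nRT/P = (2.41 × 62.36 × 448.15) / 2.01e+03

V ≈ 33.5 L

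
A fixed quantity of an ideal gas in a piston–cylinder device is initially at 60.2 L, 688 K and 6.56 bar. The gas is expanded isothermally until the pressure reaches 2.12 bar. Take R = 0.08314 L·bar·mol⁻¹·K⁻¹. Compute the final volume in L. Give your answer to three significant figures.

V₂ ≈ 186 L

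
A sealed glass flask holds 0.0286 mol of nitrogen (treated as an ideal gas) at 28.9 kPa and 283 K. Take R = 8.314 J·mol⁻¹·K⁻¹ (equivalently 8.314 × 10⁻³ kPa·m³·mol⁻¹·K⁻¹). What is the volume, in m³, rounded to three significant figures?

PV = nRT ⇒ V = nRT/P = (0.0286 × 8.314 × 10⁻³ × 283) / 28.9

V ≈ 0.00233 m³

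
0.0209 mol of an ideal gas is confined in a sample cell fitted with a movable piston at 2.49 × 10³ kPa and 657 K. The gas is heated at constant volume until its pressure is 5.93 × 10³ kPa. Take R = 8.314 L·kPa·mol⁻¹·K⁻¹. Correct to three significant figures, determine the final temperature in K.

From PV = nRT: V₁ = nRT₁/P₁ = 0.04585 L.
V constant ⇒ P ∝ T: V₂ = V₁; T₂ = T₁·(P₂/P₁) = 1565 K.

T₂ ≈ 1.56e+03 K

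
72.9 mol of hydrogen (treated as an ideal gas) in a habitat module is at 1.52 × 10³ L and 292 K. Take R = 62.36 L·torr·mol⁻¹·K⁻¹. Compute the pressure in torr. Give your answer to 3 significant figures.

P ≈ 873 torr

PV = nRT ⇒ P = nRT/V = (72.9 × 62.36 × 292) / 1.52e+03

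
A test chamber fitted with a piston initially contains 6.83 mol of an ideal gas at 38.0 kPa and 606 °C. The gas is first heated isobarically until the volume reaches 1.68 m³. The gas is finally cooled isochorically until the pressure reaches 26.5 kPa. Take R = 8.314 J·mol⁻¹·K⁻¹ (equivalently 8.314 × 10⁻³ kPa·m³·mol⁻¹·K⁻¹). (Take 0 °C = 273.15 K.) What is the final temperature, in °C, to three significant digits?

Convert: T₁ = 879.1 K.
From PV = nRT: V₁ = nRT₁/P₁ = 1.314 m³.
Isobaric, so V/T is constant: P₂ = P₁; T₂ = T₁·(V₂/V₁) = 1124 K.
Isochoric, so P/T is constant: V₃ = V₂; T₃ = T₂·(P₃/P₂) = 784.0 K.

T₃ ≈ 511 °C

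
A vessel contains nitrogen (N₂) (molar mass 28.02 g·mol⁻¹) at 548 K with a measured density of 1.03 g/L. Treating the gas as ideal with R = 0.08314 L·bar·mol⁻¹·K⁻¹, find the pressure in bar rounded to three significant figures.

ρ = PM/(RT) ⇒ P = ρRT/M = (1.03 × 0.08314 × 548.0) / 28.02

P ≈ 1.67 bar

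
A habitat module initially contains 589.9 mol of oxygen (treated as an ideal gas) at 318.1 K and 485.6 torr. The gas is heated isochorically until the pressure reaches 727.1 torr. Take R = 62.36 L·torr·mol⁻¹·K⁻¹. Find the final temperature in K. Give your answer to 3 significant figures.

From PV = nRT: V₁ = nRT₁/P₁ = 2.410e+04 L.
V constant ⇒ P ∝ T: V₂ = V₁; T₂ = T₁·(P₂/P₁) = 476.3 K.

T₂ ≈ 476 K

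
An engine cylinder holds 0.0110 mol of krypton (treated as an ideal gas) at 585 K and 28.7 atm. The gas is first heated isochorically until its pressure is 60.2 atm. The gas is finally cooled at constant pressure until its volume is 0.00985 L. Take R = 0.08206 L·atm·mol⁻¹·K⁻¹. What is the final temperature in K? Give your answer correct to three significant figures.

T₃ ≈ 657 K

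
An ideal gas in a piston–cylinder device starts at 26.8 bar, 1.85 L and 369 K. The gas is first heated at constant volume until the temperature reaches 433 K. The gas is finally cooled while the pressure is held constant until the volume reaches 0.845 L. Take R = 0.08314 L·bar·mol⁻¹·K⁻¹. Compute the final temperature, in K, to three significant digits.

T₃ ≈ 198 K

V constant ⇒ P ∝ T: V₂ = V₁; P₂ = P₁·(T₂/T₁) = 31.45 bar.
Isobaric, so V/T is constant: P₃ = P₂; T₃ = T₂·(V₃/V₂) = 197.8 K.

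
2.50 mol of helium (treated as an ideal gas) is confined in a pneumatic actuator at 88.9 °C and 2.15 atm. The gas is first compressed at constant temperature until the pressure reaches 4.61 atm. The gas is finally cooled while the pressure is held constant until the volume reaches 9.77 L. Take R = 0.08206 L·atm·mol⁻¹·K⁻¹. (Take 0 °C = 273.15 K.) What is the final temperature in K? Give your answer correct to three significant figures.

T₃ ≈ 220 K

Convert: T₁ = 362.0 K.
From PV = nRT: V₁ = nRT₁/P₁ = 34.55 L.
Isothermal, so P V is constant: T₂ = T₁; V₂ = V₁·(P₁/P₂) = 16.11 L.
P constant ⇒ V ∝ T: P₃ = P₂; T₃ = T₂·(V₃/V₂) = 219.5 K.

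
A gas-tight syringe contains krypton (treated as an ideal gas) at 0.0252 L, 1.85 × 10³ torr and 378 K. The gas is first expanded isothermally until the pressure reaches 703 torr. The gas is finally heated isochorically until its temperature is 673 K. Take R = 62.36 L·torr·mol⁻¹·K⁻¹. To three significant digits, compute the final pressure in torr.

P₃ ≈ 1.25e+03 torr

Isothermal, so P V is constant: T₂ = T₁; V₂ = V₁·(P₁/P₂) = 0.06632 L.
V constant ⇒ P ∝ T: V₃ = V₂; P₃ = P₂·(T₃/T₂) = 1252 torr.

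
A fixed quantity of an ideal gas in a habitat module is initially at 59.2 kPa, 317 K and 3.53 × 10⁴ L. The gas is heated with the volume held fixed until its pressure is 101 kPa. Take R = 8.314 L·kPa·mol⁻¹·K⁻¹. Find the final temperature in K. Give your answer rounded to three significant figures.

T₂ ≈ 541 K

V constant ⇒ P ∝ T: V₂ = V₁; T₂ = T₁·(P₂/P₁) = 540.8 K.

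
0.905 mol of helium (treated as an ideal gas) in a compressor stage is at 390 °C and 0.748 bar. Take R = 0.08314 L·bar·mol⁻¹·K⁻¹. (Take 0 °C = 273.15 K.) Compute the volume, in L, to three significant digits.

V ≈ 66.7 L

Convert: T = 663.15 K.
PV = nRT ⇒ V = nRT/P = (0.905 × 0.08314 × 663.15) / 0.748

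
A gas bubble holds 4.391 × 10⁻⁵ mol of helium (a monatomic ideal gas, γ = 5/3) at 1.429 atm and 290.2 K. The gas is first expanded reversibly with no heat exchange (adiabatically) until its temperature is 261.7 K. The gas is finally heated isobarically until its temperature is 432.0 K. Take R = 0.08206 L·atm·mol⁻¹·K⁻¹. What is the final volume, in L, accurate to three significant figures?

From PV = nRT: V₁ = nRT₁/P₁ = 0.0007317 L.
Adiabatic (γ = 5/3), T V^(γ−1) and P V^γ constant: P₂ = P₁·(T₂/T₁)^(γ/(γ−1)) = 1.104 atm; V₂ = V₁·(T₁/T₂)^(1/(γ−1)) = 0.0008545 L.
P constant ⇒ V ∝ T: P₃ = P₂; V₃ = V₂·(T₃/T₂) = 0.001411 L.

V₃ ≈ 0.00141 L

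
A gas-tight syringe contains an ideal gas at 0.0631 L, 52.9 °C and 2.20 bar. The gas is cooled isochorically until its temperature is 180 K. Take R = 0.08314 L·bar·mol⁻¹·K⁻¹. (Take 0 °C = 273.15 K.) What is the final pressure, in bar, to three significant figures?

Convert: T₁ = 326.0 K.
V constant ⇒ P ∝ T: V₂ = V₁; P₂ = P₁·(T₂/T₁) = 1.215 bar.

P₂ ≈ 1.21 bar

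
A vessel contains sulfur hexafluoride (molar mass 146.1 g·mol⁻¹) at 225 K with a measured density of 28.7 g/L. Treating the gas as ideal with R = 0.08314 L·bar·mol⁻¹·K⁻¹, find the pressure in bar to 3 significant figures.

ρ = PM/(RT) ⇒ P = ρRT/M = (28.7 × 0.08314 × 225.0) / 146.1

P ≈ 3.67 bar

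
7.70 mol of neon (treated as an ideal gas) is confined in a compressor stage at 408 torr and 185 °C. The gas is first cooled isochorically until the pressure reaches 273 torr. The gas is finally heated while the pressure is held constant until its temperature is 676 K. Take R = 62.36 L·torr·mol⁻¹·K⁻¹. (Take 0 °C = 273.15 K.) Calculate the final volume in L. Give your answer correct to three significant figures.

V₃ ≈ 1.19e+03 L

Convert: T₁ = 458.1 K.
From PV = nRT: V₁ = nRT₁/P₁ = 539.2 L.
Isochoric, so P/T is constant: V₂ = V₁; T₂ = T₁·(P₂/P₁) = 306.6 K.
Isobaric, so V/T is constant: P₃ = P₂; V₃ = V₂·(T₃/T₂) = 1189 L.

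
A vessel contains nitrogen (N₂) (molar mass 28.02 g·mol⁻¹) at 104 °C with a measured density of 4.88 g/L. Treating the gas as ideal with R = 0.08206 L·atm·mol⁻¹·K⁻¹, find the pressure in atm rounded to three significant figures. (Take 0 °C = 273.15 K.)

ρ = PM/(RT) ⇒ P = ρRT/M = (4.88 × 0.08206 × 377.1) / 28.02

P ≈ 5.39 atm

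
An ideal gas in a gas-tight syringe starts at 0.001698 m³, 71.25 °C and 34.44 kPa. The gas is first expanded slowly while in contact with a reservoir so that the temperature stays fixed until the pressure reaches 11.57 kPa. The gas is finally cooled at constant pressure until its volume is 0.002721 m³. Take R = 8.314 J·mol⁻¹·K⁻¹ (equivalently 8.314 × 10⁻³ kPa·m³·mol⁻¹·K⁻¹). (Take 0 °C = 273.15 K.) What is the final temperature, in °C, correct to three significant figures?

Convert: T₁ = 344.4 K.
T constant ⇒ Boyle's law P V = const: T₂ = T₁; V₂ = V₁·(P₁/P₂) = 0.005054 m³.
Isobaric, so V/T is constant: P₃ = P₂; T₃ = T₂·(V₃/V₂) = 185.4 K.

T₃ ≈ -87.7 °C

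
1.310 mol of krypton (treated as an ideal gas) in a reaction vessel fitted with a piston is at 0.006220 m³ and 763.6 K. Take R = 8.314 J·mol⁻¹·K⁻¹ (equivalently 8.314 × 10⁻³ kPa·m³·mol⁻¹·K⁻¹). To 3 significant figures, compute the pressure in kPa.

P ≈ 1.34e+03 kPa

PV = nRT ⇒ P = nRT/V = (1.310 × 8.314 × 10⁻³ × 763.6) / 0.006220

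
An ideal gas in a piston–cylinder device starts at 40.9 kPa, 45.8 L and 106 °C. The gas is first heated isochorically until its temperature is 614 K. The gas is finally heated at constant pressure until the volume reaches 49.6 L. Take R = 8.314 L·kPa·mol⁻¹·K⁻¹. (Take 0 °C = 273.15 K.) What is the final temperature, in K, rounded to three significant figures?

Convert: T₁ = 379.1 K.
Isochoric, so P/T is constant: V₂ = V₁; P₂ = P₁·(T₂/T₁) = 66.23 kPa.
Isobaric, so V/T is constant: P₃ = P₂; T₃ = T₂·(V₃/V₂) = 664.9 K.

T₃ ≈ 665 K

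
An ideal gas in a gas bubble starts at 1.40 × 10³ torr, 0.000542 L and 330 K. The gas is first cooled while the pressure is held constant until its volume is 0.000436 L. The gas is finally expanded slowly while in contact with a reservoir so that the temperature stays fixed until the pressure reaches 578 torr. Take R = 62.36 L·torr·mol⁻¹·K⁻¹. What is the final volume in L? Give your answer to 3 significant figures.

V₃ ≈ 0.00106 L

P constant ⇒ V ∝ T: P₂ = P₁; T₂ = T₁·(V₂/V₁) = 265.5 K.
T constant ⇒ Boyle's law P V = const: T₃ = T₂; V₃ = V₂·(P₂/P₃) = 0.001056 L.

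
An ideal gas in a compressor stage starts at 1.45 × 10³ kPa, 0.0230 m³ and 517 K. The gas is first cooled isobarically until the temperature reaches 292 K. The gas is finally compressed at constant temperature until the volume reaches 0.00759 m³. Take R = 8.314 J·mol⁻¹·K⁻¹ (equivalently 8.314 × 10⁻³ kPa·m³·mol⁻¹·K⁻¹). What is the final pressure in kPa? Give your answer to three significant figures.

P constant ⇒ V ∝ T: P₂ = P₁; V₂ = V₁·(T₂/T₁) = 0.01299 m³.
Isothermal, so P V is constant: T₃ = T₂; P₃ = P₂·(V₂/V₃) = 2482 kPa.

P₃ ≈ 2.48e+03 kPa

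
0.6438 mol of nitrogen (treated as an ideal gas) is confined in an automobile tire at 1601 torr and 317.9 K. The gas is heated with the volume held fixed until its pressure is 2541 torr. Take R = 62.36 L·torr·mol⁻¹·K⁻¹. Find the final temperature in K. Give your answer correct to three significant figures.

From PV = nRT: V₁ = nRT₁/P₁ = 7.972 L.
Isochoric, so P/T is constant: V₂ = V₁; T₂ = T₁·(P₂/P₁) = 504.5 K.

T₂ ≈ 505 K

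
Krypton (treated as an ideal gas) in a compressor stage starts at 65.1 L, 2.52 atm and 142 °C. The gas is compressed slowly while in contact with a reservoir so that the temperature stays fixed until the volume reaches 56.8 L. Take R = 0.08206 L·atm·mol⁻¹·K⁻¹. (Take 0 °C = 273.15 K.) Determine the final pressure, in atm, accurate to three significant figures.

P₂ ≈ 2.89 atm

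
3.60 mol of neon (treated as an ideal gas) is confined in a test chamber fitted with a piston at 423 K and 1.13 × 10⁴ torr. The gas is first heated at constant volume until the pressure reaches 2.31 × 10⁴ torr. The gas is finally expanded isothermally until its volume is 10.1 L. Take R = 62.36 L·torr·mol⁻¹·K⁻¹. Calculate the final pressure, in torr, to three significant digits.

P₃ ≈ 1.92e+04 torr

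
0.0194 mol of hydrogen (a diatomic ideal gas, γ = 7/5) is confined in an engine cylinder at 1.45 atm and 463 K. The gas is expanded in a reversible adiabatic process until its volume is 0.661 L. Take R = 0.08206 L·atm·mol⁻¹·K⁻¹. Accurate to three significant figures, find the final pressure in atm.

P₂ ≈ 1.00 atm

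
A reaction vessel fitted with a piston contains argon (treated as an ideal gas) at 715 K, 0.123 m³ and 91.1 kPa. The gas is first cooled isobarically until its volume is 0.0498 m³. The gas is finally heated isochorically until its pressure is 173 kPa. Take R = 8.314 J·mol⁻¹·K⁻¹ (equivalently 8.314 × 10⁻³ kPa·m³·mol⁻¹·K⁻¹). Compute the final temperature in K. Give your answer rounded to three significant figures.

Isobaric, so V/T is constant: P₂ = P₁; T₂ = T₁·(V₂/V₁) = 289.5 K.
Isochoric, so P/T is constant: V₃ = V₂; T₃ = T₂·(P₃/P₂) = 549.7 K.

T₃ ≈ 550 K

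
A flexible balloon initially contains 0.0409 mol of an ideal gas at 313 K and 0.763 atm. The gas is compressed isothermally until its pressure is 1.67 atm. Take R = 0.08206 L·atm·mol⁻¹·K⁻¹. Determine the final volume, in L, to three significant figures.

From PV = nRT: V₁ = nRT₁/P₁ = 1.377 L.
T constant ⇒ Boyle's law P V = const: T₂ = T₁; V₂ = V₁·(P₁/P₂) = 0.6290 L.

V₂ ≈ 0.629 L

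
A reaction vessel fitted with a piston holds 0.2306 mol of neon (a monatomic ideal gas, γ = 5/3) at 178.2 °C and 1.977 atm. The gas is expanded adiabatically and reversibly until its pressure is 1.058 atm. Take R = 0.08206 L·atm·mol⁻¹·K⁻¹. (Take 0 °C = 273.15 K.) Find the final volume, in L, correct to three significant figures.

V₂ ≈ 6.29 L

Convert: T₁ = 451.3 K.
From PV = nRT: V₁ = nRT₁/P₁ = 4.320 L.
Adiabatic (γ = 5/3), T V^(γ−1) and P V^γ constant: T₂ = T₁·(P₂/P₁)^((γ−1)/γ) = 351.5 K; V₂ = V₁·(P₁/P₂)^(1/γ) = 6.287 L.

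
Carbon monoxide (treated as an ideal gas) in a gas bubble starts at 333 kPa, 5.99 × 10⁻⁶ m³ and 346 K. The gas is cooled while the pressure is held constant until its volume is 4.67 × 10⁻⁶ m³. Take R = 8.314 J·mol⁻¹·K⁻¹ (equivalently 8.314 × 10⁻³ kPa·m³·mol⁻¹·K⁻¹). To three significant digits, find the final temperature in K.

T₂ ≈ 270 K

P constant ⇒ V ∝ T: P₂ = P₁; T₂ = T₁·(V₂/V₁) = 269.8 K.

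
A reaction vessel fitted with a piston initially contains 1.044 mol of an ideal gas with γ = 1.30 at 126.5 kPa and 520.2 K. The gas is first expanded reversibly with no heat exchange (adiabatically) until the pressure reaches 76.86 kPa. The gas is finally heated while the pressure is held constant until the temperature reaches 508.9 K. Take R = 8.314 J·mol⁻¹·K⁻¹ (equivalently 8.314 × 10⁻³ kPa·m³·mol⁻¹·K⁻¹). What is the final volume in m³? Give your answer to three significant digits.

From PV = nRT: V₁ = nRT₁/P₁ = 0.03569 m³.
Adiabatic (γ = 1.30), T V^(γ−1) and P V^γ constant: T₂ = T₁·(P₂/P₁)^((γ−1)/γ) = 463.7 K; V₂ = V₁·(P₁/P₂)^(1/γ) = 0.05237 m³.
Isobaric, so V/T is constant: P₃ = P₂; V₃ = V₂·(T₃/T₂) = 0.05747 m³.

V₃ ≈ 0.0575 m³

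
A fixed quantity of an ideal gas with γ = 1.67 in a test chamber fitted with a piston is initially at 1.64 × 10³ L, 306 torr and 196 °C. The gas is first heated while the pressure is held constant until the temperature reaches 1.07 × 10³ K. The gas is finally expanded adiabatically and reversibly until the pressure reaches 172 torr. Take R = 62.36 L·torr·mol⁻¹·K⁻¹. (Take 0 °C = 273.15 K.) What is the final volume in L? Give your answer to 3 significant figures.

Convert: T₁ = 469.1 K.
Isobaric, so V/T is constant: P₂ = P₁; V₂ = V₁·(T₂/T₁) = 3740 L.
Adiabatic (γ = 1.67), T V^(γ−1) and P V^γ constant: T₃ = T₂·(P₃/P₂)^((γ−1)/γ) = 849.2 K; V₃ = V₂·(P₂/P₃)^(1/γ) = 5281 L.

V₃ ≈ 5.28e+03 L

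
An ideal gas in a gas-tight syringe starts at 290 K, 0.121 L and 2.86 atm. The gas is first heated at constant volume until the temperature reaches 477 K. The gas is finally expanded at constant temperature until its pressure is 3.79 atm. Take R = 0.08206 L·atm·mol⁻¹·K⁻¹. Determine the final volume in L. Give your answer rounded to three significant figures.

V constant ⇒ P ∝ T: V₂ = V₁; P₂ = P₁·(T₂/T₁) = 4.704 atm.
T constant ⇒ Boyle's law P V = const: T₃ = T₂; V₃ = V₂·(P₂/P₃) = 0.1502 L.

V₃ ≈ 0.150 L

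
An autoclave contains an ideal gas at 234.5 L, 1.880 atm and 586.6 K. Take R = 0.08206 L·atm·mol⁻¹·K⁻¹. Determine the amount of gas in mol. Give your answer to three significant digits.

PV = nRT ⇒ n = PV/(RT) = (1.880 × 234.5) / (0.08206 × 586.6)

n ≈ 9.16 mol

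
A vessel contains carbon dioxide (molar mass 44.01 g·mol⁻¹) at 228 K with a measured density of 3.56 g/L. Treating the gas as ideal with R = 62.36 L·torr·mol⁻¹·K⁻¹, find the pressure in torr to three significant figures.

P ≈ 1.15e+03 torr

ρ = PM/(RT) ⇒ P = ρRT/M = (3.56 × 62.36 × 228.0) / 44.01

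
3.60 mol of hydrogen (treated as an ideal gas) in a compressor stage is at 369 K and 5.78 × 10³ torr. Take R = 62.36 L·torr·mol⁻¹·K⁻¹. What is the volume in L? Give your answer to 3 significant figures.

V ≈ 14.3 L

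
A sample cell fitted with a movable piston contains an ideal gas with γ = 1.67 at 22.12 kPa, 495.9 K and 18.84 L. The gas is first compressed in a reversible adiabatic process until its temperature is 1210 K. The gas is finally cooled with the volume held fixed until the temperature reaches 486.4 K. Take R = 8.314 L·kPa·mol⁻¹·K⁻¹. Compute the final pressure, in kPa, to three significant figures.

P₃ ≈ 82.1 kPa

Adiabatic (γ = 1.67), T V^(γ−1) and P V^γ constant: P₂ = P₁·(T₂/T₁)^(γ/(γ−1)) = 204.3 kPa; V₂ = V₁·(T₁/T₂)^(1/(γ−1)) = 4.976 L.
V constant ⇒ P ∝ T: V₃ = V₂; P₃ = P₂·(T₃/T₂) = 82.14 kPa.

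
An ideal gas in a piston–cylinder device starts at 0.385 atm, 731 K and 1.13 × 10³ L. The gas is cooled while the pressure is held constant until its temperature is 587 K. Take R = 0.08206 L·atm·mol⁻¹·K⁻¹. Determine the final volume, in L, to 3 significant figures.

Isobaric, so V/T is constant: P₂ = P₁; V₂ = V₁·(T₂/T₁) = 907.4 L.

V₂ ≈ 907 L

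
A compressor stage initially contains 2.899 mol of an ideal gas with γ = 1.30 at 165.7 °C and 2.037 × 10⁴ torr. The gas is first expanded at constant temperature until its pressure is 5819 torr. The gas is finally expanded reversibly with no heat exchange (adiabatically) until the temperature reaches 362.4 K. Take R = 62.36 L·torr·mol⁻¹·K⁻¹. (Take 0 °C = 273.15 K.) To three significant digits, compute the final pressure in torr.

P₃ ≈ 2.54e+03 torr

Convert: T₁ = 438.8 K.
From PV = nRT: V₁ = nRT₁/P₁ = 3.895 L.
T constant ⇒ Boyle's law P V = const: T₂ = T₁; V₂ = V₁·(P₁/P₂) = 13.63 L.
Adiabatic (γ = 1.30), T V^(γ−1) and P V^γ constant: P₃ = P₂·(T₃/T₂)^(γ/(γ−1)) = 2539 torr; V₃ = V₂·(T₂/T₃)^(1/(γ−1)) = 25.81 L.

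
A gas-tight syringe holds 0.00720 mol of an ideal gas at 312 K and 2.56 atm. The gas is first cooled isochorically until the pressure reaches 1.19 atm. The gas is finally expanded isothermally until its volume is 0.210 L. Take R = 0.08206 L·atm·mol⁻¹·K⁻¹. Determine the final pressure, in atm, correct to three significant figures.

From PV = nRT: V₁ = nRT₁/P₁ = 0.07201 L.
Isochoric, so P/T is constant: V₂ = V₁; T₂ = T₁·(P₂/P₁) = 145.0 K.
T constant ⇒ Boyle's law P V = const: T₃ = T₂; P₃ = P₂·(V₂/V₃) = 0.4080 atm.

P₃ ≈ 0.408 atm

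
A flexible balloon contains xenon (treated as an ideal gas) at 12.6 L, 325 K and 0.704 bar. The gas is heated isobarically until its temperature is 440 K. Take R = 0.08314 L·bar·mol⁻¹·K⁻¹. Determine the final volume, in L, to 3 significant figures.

P constant ⇒ V ∝ T: P₂ = P₁; V₂ = V₁·(T₂/T₁) = 17.06 L.

V₂ ≈ 17.1 L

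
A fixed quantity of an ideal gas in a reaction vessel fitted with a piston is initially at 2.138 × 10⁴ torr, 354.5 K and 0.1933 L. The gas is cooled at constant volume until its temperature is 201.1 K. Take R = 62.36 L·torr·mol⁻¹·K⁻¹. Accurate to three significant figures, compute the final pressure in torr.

P₂ ≈ 1.21e+04 torr

V constant ⇒ P ∝ T: V₂ = V₁; P₂ = P₁·(T₂/T₁) = 1.213e+04 torr.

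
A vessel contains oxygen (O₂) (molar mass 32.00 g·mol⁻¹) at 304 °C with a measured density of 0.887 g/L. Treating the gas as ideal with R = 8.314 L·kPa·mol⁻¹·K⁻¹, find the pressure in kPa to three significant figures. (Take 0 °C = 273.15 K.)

ρ = PM/(RT) ⇒ P = ρRT/M = (0.887 × 8.314 × 577.1) / 32.00

P ≈ 133 kPa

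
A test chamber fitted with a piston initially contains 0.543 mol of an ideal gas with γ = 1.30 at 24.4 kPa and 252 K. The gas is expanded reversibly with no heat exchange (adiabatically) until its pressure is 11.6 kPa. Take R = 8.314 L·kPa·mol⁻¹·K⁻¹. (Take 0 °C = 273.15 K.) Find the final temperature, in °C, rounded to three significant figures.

From PV = nRT: V₁ = nRT₁/P₁ = 46.63 L.
Reversible adiabatic, γ = 1.30: T₂ = T₁·(P₂/P₁)^((γ−1)/γ) = 212.3 K; V₂ = V₁·(P₁/P₂)^(1/γ) = 82.61 L.

T₂ ≈ -60.9 °C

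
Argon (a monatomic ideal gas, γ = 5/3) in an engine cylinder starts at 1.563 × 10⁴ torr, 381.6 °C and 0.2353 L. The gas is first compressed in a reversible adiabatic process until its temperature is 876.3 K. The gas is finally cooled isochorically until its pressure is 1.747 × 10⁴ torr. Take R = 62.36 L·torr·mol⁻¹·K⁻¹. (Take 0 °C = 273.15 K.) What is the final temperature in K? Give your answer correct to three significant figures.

Convert: T₁ = 654.8 K.
Reversible adiabatic, γ = 5/3: P₂ = P₁·(T₂/T₁)^(γ/(γ−1)) = 3.239e+04 torr; V₂ = V₁·(T₁/T₂)^(1/(γ−1)) = 0.1520 L.
Isochoric, so P/T is constant: V₃ = V₂; T₃ = T₂·(P₃/P₂) = 472.7 K.

T₃ ≈ 473 K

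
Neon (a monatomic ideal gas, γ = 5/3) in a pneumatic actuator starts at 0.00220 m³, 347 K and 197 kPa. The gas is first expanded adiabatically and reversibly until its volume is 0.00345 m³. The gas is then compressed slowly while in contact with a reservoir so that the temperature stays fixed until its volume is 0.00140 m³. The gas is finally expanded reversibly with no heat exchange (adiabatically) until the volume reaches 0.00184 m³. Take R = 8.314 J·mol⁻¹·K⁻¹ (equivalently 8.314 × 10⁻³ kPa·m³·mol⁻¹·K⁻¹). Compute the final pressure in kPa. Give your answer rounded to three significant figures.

Adiabatic (γ = 5/3), T V^(γ−1) and P V^γ constant: T₂ = T₁·(V₁/V₂)^(γ−1) = 257.1 K; P₂ = P₁·(V₁/V₂)^γ = 93.07 kPa.
T constant ⇒ Boyle's law P V = const: T₃ = T₂; P₃ = P₂·(V₂/V₃) = 229.3 kPa.
Adiabatic (γ = 5/3), T V^(γ−1) and P V^γ constant: T₄ = T₃·(V₃/V₄)^(γ−1) = 214.3 K; P₄ = P₃·(V₃/V₄)^γ = 145.4 kPa.

P₄ ≈ 145 kPa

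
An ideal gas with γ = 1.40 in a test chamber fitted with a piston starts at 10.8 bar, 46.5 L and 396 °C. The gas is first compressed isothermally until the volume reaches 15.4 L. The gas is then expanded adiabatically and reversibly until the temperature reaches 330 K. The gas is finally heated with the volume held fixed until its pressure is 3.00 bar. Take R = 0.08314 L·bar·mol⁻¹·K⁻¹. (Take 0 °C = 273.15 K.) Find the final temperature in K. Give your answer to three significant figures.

T₄ ≈ 360 K

Convert: T₁ = 669.1 K.
Isothermal, so P V is constant: T₂ = T₁; P₂ = P₁·(V₁/V₂) = 32.61 bar.
Adiabatic (γ = 1.40), T V^(γ−1) and P V^γ constant: P₃ = P₂·(T₃/T₂)^(γ/(γ−1)) = 2.747 bar; V₃ = V₂·(T₂/T₃)^(1/(γ−1)) = 90.17 L.
Isochoric, so P/T is constant: V₄ = V₃; T₄ = T₃·(P₄/P₃) = 360.4 K.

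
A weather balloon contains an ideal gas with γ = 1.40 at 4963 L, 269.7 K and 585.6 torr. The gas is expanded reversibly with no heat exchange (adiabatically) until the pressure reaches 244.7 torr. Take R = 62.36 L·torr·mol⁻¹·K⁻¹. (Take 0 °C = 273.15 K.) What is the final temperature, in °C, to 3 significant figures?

T₂ ≈ -63.0 °C

Reversible adiabatic, γ = 1.40: T₂ = T₁·(P₂/P₁)^((γ−1)/γ) = 210.2 K; V₂ = V₁·(P₁/P₂)^(1/γ) = 9256 L.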